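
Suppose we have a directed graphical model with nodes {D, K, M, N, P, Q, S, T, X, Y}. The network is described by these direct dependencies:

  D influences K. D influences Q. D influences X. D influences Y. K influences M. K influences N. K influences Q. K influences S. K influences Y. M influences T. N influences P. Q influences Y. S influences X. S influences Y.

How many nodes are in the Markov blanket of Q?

A node's Markov blanket = Pa ∪ Ch ∪ (parents of Ch other than the node itself).
Q's parents: D, K.
Ch(Q) = {Y}.
Co-parents of Q (other parents of its children):
  parents(Y) \ {Q} = {D, K, S}.
MB(Q) = {D, K, S, Y}, which has 4 nodes.

4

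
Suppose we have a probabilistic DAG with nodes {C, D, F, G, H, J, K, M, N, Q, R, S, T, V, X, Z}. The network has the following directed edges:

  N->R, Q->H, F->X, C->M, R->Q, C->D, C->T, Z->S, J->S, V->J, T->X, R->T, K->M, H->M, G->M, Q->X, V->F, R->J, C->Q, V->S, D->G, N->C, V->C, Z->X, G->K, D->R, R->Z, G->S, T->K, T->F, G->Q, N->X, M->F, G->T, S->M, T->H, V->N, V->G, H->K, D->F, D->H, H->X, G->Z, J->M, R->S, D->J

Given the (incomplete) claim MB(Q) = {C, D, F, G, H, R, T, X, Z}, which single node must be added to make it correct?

N

By definition, MB(Q) is built from Q's parents, Q's children, and the co-parents of Q.
Parents of Q: C, G, R.
Q has children H, X.
Co-parents of Q (other parents of its children):
  parents(H) \ {Q} = {D, T}.
  X's other parents are F, H, N, T, Z.
MB(Q) = {C, D, F, G, H, N, R, T, X, Z}.
Comparing with the claimed set, N is missing.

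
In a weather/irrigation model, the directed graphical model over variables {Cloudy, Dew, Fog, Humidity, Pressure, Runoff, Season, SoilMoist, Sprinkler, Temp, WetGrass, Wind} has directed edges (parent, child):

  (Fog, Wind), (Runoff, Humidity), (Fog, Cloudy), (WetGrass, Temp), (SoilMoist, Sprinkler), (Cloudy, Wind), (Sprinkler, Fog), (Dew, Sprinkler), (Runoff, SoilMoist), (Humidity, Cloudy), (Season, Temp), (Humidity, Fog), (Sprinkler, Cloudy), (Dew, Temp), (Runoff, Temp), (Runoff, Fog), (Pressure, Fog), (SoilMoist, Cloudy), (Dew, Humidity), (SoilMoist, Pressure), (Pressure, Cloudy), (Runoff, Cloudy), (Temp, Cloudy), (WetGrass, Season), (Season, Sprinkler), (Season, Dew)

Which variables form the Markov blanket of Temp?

The Markov blanket of a node is its parents, its children, and the other parents of its children.
Temp has parents Dew, Runoff, Season, WetGrass.
Temp's children: Cloudy.
Parents of each child, excluding Temp:
  Cloudy also has parents Fog, Humidity, Pressure, Runoff, SoilMoist, Sprinkler.
So the Markov blanket of Temp is {Cloudy, Dew, Fog, Humidity, Pressure, Runoff, Season, SoilMoist, Sprinkler, WetGrass}.

{Cloudy, Dew, Fog, Humidity, Pressure, Runoff, Season, SoilMoist, Sprinkler, WetGrass}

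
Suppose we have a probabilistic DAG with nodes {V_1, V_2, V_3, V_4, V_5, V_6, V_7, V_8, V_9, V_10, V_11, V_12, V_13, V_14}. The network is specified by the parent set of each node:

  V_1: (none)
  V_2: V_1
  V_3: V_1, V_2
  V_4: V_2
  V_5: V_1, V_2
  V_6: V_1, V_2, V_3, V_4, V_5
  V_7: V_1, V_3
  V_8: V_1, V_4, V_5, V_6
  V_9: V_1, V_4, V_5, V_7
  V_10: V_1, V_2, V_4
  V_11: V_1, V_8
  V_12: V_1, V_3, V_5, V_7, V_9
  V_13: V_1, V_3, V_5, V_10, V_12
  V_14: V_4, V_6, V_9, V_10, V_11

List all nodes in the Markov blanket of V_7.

V_7 has children V_9, V_12.
Parents of V_7: V_1, V_3.
Co-parents of V_7 (other parents of its children):
  V_9's other parents are V_1, V_4, V_5.
  V_12's other parents are V_1, V_3, V_5, V_9.
Union: {V_1, V_3} ∪ {V_9, V_12} ∪ {V_1, V_3, V_4, V_5, V_9} = {V_1, V_3, V_4, V_5, V_9, V_12}.

{V_1, V_3, V_4, V_5, V_9, V_12}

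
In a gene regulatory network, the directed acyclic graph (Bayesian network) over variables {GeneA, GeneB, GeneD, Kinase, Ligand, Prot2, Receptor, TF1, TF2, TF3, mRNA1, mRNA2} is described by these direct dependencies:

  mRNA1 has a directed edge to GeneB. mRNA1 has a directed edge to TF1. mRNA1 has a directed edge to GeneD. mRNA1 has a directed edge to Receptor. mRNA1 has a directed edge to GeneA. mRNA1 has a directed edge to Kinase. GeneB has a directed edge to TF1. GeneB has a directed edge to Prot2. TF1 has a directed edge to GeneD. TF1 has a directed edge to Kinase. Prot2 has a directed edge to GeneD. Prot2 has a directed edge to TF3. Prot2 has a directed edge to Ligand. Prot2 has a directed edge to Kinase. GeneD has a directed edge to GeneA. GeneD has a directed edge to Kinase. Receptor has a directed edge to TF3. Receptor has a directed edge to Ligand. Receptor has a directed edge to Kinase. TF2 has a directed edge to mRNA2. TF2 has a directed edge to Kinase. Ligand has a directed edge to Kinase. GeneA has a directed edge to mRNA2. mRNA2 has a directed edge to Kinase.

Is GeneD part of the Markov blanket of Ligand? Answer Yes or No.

Yes

GeneD is a co-parent of Ligand: both are parents of Kinase.
So GeneD ∈ MB(Ligand).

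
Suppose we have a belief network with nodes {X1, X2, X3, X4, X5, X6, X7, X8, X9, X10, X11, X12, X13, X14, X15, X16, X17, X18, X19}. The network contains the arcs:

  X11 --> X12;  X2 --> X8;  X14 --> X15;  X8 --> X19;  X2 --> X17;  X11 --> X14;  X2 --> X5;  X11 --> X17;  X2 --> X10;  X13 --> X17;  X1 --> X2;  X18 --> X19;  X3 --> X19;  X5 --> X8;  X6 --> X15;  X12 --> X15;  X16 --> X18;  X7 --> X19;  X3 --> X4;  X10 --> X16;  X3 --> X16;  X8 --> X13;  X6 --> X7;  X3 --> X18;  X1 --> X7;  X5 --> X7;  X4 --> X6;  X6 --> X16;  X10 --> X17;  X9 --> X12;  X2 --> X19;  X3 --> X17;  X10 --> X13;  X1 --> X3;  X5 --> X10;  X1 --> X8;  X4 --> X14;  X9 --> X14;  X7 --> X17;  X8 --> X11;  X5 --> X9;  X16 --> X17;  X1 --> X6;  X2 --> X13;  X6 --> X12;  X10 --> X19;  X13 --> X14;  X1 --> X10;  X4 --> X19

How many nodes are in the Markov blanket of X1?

By definition, MB(X1) is built from X1's parents, X1's children, and the co-parents of X1.
X1's parents: none.
Children of X1: X2, X3, X6, X7, X8, X10.
For each child, the remaining parents (spouses of X1):
  X2: —
  X3: —
  X6: X4
  X7: X5, X6
  X8: X2, X5
  X10: X2, X5
MB(X1) = {X2, X3, X4, X5, X6, X7, X8, X10}, which has 8 nodes.

8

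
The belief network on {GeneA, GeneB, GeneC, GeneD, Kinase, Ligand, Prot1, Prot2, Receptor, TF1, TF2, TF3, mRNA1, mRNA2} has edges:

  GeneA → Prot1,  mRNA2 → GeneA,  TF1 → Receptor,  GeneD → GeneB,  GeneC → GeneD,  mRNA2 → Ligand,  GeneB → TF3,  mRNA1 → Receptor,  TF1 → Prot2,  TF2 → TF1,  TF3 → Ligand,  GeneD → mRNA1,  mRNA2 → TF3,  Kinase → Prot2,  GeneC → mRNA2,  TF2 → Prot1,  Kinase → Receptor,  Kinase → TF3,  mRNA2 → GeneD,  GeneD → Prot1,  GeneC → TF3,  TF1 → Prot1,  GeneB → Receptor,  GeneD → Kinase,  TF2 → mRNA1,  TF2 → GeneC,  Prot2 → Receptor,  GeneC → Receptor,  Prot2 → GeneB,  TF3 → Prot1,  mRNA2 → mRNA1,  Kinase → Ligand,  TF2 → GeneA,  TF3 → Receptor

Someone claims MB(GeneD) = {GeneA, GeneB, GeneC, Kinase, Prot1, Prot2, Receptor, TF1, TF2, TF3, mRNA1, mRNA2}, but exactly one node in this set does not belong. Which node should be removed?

Receptor

GeneD has children GeneB, Kinase, Prot1, mRNA1.
GeneD has parents GeneC, mRNA2.
For each child, the remaining parents (spouses of GeneD):
  Kinase: —
  GeneB: Prot2
  mRNA1: TF2, mRNA2
  Prot1: GeneA, TF1, TF2, TF3
MB(GeneD) = {GeneA, GeneB, GeneC, Kinase, Prot1, Prot2, TF1, TF2, TF3, mRNA1, mRNA2}.
Receptor is neither a parent, child, nor co-parent of GeneD, so it does not belong.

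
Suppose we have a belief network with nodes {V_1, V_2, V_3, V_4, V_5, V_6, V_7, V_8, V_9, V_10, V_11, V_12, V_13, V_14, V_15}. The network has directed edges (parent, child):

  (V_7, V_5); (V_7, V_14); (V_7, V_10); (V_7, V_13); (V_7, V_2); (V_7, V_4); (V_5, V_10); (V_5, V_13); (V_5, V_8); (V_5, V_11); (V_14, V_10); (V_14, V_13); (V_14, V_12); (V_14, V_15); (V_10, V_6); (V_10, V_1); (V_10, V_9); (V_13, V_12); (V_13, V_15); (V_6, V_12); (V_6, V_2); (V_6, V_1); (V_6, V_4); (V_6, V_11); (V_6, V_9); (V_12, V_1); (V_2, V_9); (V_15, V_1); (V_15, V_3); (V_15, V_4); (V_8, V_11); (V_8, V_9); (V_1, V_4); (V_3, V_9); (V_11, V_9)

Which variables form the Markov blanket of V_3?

{V_2, V_6, V_8, V_9, V_10, V_11, V_15}

V_3's children: V_9.
V_3 has parent V_15.
Parents of each child, excluding V_3:
  V_9 also has parents V_2, V_6, V_8, V_10, V_11.
Taking the union gives {V_2, V_6, V_8, V_9, V_10, V_11, V_15}.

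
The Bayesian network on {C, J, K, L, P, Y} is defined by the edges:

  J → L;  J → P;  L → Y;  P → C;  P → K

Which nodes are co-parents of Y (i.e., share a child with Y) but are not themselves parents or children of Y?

Y has no children, so it has no co-parents. The set is empty.

{}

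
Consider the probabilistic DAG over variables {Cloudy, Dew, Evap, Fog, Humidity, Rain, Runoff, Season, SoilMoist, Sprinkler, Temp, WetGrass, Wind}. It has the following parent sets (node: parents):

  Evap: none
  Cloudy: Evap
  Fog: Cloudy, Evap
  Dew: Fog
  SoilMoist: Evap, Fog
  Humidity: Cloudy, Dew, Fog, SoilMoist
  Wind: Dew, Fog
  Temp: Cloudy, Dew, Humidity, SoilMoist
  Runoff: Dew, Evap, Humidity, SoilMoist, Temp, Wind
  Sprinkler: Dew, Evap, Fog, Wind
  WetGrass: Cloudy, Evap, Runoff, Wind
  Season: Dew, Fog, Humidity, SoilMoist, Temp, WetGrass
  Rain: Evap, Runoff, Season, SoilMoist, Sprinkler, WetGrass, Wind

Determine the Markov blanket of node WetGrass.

{Cloudy, Dew, Evap, Fog, Humidity, Rain, Runoff, Season, SoilMoist, Sprinkler, Temp, Wind}

WetGrass has parents Cloudy, Evap, Runoff, Wind.
Ch(WetGrass) = {Rain, Season}.
Other parents of WetGrass's children:
  parents(Season) \ {WetGrass} = {Dew, Fog, Humidity, SoilMoist, Temp}.
  Rain's other parents are Evap, Runoff, Season, SoilMoist, Sprinkler, Wind.
Union: {Cloudy, Evap, Runoff, Wind} ∪ {Rain, Season} ∪ {Dew, Evap, Fog, Humidity, Runoff, Season, SoilMoist, Sprinkler, Temp, Wind} = {Cloudy, Dew, Evap, Fog, Humidity, Rain, Runoff, Season, SoilMoist, Sprinkler, Temp, Wind}.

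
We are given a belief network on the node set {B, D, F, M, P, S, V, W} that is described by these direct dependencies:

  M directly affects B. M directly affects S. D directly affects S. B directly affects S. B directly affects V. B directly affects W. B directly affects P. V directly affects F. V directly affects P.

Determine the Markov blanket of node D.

{B, M, S}

D's parents: none.
Ch(D) = {S}.
Parents of each child, excluding D:
  parents(S) \ {D} = {B, M}.
MB(D) = {B, M, S}.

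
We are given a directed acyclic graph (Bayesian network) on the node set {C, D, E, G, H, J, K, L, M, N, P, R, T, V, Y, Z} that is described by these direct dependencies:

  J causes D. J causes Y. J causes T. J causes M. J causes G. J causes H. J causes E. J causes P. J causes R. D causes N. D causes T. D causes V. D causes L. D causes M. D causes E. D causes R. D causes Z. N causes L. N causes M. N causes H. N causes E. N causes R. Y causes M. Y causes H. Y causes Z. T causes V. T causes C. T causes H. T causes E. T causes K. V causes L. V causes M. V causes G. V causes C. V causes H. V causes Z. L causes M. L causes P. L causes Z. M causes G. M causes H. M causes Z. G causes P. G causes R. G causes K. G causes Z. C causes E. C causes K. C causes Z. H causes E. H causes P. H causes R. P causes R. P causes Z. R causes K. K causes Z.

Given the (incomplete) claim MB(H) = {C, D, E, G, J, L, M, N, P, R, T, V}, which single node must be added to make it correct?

H's parents: J, M, N, T, V, Y.
Ch(H) = {E, P, R}.
Other parents of H's children:
  E's other parents are C, D, J, N, T.
  P's other parents are G, J, L.
  parents(R) \ {H} = {D, G, J, N, P}.
MB(H) = {C, D, E, G, J, L, M, N, P, R, T, V, Y}.
Comparing with the claimed set, Y is missing.

Y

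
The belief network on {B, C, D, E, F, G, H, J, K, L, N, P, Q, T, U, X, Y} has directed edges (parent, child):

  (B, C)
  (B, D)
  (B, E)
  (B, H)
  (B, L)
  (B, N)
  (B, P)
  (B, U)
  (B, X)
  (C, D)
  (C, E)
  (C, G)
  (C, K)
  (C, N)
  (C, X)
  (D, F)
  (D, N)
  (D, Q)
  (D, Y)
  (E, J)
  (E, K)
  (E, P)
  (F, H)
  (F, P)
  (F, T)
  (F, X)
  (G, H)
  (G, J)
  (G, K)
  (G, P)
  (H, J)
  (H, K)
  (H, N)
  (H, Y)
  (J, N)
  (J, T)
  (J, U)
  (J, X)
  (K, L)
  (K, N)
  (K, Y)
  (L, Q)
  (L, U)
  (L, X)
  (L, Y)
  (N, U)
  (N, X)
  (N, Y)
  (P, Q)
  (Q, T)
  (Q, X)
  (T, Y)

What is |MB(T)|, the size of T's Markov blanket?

T's children: Y.
Pa(T) = {F, J, Q}.
For each child, the remaining parents (spouses of T):
  Y also has parents D, H, K, L, N.
MB(T) = {D, F, H, J, K, L, N, Q, Y}, which has 9 nodes.

9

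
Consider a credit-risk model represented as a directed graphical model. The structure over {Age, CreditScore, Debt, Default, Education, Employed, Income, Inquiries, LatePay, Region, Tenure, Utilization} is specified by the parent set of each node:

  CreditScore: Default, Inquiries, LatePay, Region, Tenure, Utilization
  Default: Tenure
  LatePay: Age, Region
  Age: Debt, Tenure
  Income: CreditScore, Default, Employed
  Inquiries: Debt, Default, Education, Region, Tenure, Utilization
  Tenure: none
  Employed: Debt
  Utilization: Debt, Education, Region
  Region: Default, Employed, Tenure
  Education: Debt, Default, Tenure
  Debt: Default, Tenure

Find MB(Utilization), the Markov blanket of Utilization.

Parents of Utilization: Debt, Education, Region.
Ch(Utilization) = {CreditScore, Inquiries}.
Co-parents of Utilization (other parents of its children):
  parents(Inquiries) \ {Utilization} = {Debt, Default, Education, Region, Tenure}.
  CreditScore also has parents Default, Inquiries, LatePay, Region, Tenure.
Union: {Debt, Education, Region} ∪ {CreditScore, Inquiries} ∪ {Debt, Default, Education, Inquiries, LatePay, Region, Tenure} = {CreditScore, Debt, Default, Education, Inquiries, LatePay, Region, Tenure}.

{CreditScore, Debt, Default, Education, Inquiries, LatePay, Region, Tenure}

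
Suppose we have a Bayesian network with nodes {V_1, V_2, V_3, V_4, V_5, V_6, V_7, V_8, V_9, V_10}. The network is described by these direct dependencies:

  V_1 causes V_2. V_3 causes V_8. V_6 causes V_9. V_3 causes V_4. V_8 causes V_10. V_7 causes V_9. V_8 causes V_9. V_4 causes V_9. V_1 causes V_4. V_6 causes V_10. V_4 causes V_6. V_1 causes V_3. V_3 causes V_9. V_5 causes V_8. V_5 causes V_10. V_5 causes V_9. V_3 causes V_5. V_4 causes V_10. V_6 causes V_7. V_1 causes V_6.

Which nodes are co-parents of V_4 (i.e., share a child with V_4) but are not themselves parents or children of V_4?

Children of V_4: V_6, V_9, V_10.
  V_6 also has parent V_1.
  V_9's other parents are V_3, V_5, V_6, V_7, V_8.
  parents(V_10) \ {V_4} = {V_5, V_6, V_8}.
Excluding nodes already adjacent to V_4 (V_1, V_3, V_6, V_9, V_10), the co-parent-only contribution is {V_5, V_7, V_8}.

{V_5, V_7, V_8}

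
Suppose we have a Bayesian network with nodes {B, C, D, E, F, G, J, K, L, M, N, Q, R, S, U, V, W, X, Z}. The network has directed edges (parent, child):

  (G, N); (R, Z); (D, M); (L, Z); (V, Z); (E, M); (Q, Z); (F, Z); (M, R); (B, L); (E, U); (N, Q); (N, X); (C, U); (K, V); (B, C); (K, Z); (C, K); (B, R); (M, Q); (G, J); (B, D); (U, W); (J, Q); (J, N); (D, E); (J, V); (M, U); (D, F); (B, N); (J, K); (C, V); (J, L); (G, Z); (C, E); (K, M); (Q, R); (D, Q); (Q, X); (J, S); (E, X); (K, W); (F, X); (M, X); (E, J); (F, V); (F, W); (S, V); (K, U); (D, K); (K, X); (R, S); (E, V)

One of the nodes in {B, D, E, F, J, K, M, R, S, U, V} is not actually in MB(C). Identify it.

R

The Markov blanket of a node is its parents, its children, and the other parents of its children.
C's parents: B.
C has children E, K, U, V.
For each child, the remaining parents (spouses of C):
  E also has parent D.
  parents(K) \ {C} = {D, J}.
  parents(U) \ {C} = {E, K, M}.
  V's other parents are E, F, J, K, S.
MB(C) = {B, D, E, F, J, K, M, S, U, V}.
R is neither a parent, child, nor co-parent of C, so it does not belong.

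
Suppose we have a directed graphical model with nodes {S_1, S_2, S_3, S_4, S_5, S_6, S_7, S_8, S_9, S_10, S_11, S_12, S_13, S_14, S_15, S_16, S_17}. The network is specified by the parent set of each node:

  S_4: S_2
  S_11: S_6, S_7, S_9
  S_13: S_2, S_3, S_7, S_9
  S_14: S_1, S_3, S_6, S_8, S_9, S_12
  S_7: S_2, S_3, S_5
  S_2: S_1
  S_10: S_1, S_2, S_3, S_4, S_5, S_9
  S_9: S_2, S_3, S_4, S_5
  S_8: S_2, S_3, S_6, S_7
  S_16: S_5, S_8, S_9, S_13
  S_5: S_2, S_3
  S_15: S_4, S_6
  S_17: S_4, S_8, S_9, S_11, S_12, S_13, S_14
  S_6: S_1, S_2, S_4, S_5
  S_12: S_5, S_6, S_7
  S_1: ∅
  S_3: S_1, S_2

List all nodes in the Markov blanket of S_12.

Recall MB(v) = parents ∪ children ∪ spouses, where spouses are the other parents of v's children.
S_12 has children S_14, S_17.
S_12's parents: S_5, S_6, S_7.
Co-parents of S_12 (other parents of its children):
  S_14 also has parents S_1, S_3, S_6, S_8, S_9.
  parents(S_17) \ {S_12} = {S_4, S_8, S_9, S_11, S_13, S_14}.
Union: {S_5, S_6, S_7} ∪ {S_14, S_17} ∪ {S_1, S_3, S_4, S_6, S_8, S_9, S_11, S_13, S_14} = {S_1, S_3, S_4, S_5, S_6, S_7, S_8, S_9, S_11, S_13, S_14, S_17}.

{S_1, S_3, S_4, S_5, S_6, S_7, S_8, S_9, S_11, S_13, S_14, S_17}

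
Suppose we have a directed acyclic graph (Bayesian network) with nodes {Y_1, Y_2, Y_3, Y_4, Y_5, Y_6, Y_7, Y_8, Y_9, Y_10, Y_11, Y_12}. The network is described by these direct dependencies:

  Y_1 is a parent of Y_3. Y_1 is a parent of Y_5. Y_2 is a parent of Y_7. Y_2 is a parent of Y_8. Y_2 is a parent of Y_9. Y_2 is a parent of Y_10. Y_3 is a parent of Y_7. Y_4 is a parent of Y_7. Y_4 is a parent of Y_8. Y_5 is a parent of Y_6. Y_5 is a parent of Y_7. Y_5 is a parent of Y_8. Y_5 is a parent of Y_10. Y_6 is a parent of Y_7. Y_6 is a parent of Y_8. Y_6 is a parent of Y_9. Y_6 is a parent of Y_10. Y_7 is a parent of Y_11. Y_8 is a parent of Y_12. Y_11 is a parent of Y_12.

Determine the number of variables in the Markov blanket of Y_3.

6

The Markov blanket of a node is its parents, its children, and the other parents of its children.
Parents of Y_3: Y_1.
Y_3's children: Y_7.
Parents of each child, excluding Y_3:
  Y_7: Y_2, Y_4, Y_5, Y_6
MB(Y_3) = {Y_1, Y_2, Y_4, Y_5, Y_6, Y_7}, which has 6 nodes.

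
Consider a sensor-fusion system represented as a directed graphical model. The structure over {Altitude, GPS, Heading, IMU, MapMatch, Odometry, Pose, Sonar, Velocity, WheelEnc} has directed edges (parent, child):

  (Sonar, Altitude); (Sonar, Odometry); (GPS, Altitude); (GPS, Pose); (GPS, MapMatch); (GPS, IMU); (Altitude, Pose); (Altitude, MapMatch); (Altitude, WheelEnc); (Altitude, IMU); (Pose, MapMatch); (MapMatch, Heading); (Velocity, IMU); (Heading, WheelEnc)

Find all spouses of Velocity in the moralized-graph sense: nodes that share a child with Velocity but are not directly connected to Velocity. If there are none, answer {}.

{Altitude, GPS}

Children of Velocity: IMU.
  IMU: Altitude, GPS
Excluding nodes already adjacent to Velocity (IMU), the co-parent-only contribution is {Altitude, GPS}.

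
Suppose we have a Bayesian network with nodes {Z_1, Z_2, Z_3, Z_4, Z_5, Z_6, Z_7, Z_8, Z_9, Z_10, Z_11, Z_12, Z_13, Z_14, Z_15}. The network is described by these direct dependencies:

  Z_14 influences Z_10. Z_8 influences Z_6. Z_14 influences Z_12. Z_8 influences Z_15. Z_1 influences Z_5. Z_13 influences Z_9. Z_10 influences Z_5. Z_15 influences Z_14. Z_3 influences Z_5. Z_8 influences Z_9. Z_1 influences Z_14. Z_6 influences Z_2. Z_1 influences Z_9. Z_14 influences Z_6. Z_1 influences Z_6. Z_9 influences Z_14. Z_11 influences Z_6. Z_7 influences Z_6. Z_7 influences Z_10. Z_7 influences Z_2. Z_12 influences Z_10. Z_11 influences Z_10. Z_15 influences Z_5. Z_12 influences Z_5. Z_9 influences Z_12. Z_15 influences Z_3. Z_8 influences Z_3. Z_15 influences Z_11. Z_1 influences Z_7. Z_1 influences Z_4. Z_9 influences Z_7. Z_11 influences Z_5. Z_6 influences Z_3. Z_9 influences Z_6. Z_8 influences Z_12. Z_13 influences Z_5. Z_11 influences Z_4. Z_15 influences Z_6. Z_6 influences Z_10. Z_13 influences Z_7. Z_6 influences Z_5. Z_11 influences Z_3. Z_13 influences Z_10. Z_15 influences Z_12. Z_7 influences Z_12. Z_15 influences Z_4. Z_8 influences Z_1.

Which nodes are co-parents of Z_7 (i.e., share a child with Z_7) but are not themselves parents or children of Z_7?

Children of Z_7: Z_2, Z_6, Z_10, Z_12.
  Z_6 also has parents Z_1, Z_8, Z_9, Z_11, Z_14, Z_15.
  Z_2 also has parent Z_6.
  Z_12's other parents are Z_8, Z_9, Z_14, Z_15.
  Z_10 also has parents Z_6, Z_11, Z_12, Z_13, Z_14.
Excluding nodes already adjacent to Z_7 (Z_1, Z_2, Z_6, Z_9, Z_10, Z_12, Z_13), the co-parent-only contribution is {Z_8, Z_11, Z_14, Z_15}.

{Z_8, Z_11, Z_14, Z_15}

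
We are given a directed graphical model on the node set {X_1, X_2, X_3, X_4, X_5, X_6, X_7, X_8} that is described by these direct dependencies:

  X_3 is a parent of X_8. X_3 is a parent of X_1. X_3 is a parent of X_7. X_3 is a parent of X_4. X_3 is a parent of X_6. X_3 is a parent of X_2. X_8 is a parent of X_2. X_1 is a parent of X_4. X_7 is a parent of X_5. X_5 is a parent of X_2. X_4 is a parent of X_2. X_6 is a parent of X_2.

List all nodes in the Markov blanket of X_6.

{X_2, X_3, X_4, X_5, X_8}

A node's Markov blanket = Pa ∪ Ch ∪ (parents of Ch other than the node itself).
X_6 has child X_2.
Pa(X_6) = {X_3}.
Other parents of X_6's children:
  X_2: X_3, X_4, X_5, X_8
Union: {X_3} ∪ {X_2} ∪ {X_3, X_4, X_5, X_8} = {X_2, X_3, X_4, X_5, X_8}.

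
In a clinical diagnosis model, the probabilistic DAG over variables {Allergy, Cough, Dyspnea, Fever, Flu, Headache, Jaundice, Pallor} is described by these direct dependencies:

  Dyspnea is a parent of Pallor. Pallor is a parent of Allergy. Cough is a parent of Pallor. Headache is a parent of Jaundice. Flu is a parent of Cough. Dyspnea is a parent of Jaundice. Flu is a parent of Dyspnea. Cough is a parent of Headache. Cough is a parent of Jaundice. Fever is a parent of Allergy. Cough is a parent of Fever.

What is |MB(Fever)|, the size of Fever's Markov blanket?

3

By definition, MB(Fever) is built from Fever's parents, Fever's children, and the co-parents of Fever.
Pa(Fever) = {Cough}.
Fever has child Allergy.
Other parents of Fever's children:
  Allergy's other parent is Pallor.
MB(Fever) = {Allergy, Cough, Pallor}, which has 3 nodes.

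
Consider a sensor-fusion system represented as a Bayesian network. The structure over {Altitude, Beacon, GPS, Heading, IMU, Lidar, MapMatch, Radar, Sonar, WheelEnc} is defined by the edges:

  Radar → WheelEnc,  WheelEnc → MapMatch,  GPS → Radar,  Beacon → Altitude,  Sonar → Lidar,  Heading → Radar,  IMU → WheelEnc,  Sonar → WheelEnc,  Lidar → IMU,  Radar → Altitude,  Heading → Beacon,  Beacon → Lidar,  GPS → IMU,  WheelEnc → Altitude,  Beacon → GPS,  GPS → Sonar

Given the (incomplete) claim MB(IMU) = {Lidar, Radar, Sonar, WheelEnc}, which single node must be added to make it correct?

GPS

Recall MB(v) = parents ∪ children ∪ spouses, where spouses are the other parents of v's children.
Ch(IMU) = {WheelEnc}.
IMU's parents: GPS, Lidar.
Parents of each child, excluding IMU:
  WheelEnc also has parents Radar, Sonar.
MB(IMU) = {GPS, Lidar, Radar, Sonar, WheelEnc}.
Comparing with the claimed set, GPS is missing.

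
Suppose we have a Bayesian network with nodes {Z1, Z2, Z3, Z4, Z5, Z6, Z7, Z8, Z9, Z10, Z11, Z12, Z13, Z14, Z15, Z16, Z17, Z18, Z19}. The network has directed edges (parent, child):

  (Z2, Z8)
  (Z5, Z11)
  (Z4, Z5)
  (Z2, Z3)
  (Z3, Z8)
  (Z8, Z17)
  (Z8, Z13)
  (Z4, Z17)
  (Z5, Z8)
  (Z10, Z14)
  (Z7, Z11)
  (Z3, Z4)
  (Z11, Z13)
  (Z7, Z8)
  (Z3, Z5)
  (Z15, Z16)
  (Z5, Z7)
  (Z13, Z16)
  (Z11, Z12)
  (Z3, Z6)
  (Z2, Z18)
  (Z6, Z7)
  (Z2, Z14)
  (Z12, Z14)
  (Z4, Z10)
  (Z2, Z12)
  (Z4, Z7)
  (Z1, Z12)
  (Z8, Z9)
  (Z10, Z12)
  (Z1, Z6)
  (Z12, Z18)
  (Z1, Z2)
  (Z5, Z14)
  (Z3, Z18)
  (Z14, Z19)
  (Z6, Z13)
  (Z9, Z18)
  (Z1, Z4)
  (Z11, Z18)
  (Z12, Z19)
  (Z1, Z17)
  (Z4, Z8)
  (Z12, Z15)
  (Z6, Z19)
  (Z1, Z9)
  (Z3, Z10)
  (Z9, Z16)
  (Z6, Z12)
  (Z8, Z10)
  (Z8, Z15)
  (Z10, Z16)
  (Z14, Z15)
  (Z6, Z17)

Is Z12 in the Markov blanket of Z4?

No

Recall MB(v) = parents ∪ children ∪ spouses, where spouses are the other parents of v's children.
Z4's parents: Z1, Z3.
Z4's children: Z5, Z7, Z8, Z10, Z17.
Parents of each child, excluding Z4:
  Z5: Z3
  Z7: Z5, Z6
  Z8: Z2, Z3, Z5, Z7
  Z10: Z3, Z8
  Z17: Z1, Z6, Z8
MB(Z4) = {Z1, Z2, Z3, Z5, Z6, Z7, Z8, Z10, Z17}; Z12 is not in this set.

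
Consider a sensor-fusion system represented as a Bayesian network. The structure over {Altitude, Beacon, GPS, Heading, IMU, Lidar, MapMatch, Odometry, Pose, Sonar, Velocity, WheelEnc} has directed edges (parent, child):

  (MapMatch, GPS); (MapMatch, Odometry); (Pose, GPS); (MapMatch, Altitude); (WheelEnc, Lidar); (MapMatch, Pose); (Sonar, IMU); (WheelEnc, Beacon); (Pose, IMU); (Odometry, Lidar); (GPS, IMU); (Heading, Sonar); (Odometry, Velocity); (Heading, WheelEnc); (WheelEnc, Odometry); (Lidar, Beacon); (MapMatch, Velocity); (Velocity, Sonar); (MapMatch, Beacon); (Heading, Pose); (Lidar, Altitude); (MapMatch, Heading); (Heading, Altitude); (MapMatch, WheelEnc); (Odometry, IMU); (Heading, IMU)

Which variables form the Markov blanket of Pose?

Pa(Pose) = {Heading, MapMatch}.
Ch(Pose) = {GPS, IMU}.
Co-parents of Pose (other parents of its children):
  GPS also has parent MapMatch.
  parents(IMU) \ {Pose} = {GPS, Heading, Odometry, Sonar}.
Taking the union gives {GPS, Heading, IMU, MapMatch, Odometry, Sonar}.

{GPS, Heading, IMU, MapMatch, Odometry, Sonar}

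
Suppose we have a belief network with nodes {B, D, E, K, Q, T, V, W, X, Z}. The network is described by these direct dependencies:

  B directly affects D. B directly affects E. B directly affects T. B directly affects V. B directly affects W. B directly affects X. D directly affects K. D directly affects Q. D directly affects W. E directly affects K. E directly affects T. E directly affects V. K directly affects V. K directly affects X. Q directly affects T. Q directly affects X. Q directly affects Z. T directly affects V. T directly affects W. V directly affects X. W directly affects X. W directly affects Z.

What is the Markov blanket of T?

{B, D, E, K, Q, V, W}

T's parents: B, E, Q.
T has children V, W.
For each child, the remaining parents (spouses of T):
  V: B, E, K
  W: B, D
MB(T) = {B, D, E, K, Q, V, W}.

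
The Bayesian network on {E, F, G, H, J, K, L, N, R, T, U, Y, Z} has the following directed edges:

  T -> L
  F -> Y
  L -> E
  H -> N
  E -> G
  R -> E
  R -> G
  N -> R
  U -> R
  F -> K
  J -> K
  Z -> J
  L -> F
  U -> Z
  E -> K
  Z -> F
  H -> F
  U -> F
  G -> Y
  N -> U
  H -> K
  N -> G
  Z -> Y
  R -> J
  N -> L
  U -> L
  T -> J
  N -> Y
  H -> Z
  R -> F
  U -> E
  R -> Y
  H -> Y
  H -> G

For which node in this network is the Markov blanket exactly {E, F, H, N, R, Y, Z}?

The target node must have every member of {E, F, H, N, R, Y, Z} as a parent, child, or co-parent, and no others.
Parents of G: E, H, N, R; children: Y; co-parents: F, H, N, R, Z.
These exactly cover the given set, so the node is G.

G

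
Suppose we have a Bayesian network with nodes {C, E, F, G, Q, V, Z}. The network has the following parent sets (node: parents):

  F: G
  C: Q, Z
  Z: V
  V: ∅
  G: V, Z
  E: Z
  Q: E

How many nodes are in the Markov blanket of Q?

The Markov blanket of a node is its parents, its children, and the other parents of its children.
Q has parent E.
Q's children: C.
Co-parents of Q (other parents of its children):
  C: Z
MB(Q) = {C, E, Z}, which has 3 nodes.

3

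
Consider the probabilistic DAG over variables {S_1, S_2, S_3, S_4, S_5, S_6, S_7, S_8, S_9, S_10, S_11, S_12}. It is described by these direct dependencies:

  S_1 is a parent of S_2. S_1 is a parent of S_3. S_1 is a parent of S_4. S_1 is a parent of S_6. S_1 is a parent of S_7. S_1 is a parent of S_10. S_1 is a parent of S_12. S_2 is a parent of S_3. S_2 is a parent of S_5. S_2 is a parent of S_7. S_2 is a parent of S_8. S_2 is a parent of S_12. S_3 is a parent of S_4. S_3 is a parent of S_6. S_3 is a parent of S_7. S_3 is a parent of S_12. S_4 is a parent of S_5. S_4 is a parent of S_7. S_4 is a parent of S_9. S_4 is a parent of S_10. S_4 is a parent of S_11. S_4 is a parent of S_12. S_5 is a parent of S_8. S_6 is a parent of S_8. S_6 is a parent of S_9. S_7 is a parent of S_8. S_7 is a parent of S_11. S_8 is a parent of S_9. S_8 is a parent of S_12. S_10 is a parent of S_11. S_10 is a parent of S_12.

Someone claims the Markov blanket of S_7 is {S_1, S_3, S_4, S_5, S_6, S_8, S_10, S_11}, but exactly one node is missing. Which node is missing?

Parents of S_7: S_1, S_2, S_3, S_4.
Ch(S_7) = {S_8, S_11}.
Co-parents of S_7 (other parents of its children):
  S_8: S_2, S_5, S_6
  S_11: S_4, S_10
MB(S_7) = {S_1, S_2, S_3, S_4, S_5, S_6, S_8, S_10, S_11}.
Comparing with the claimed set, S_2 is missing.

S_2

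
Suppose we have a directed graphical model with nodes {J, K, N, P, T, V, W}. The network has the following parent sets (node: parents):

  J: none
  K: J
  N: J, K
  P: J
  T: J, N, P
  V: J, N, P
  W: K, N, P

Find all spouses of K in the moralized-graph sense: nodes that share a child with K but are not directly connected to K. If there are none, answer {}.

Children of K: N, W.
  N: J
  W: N, P
Excluding nodes already adjacent to K (J, N, W), the co-parent-only contribution is {P}.

{P}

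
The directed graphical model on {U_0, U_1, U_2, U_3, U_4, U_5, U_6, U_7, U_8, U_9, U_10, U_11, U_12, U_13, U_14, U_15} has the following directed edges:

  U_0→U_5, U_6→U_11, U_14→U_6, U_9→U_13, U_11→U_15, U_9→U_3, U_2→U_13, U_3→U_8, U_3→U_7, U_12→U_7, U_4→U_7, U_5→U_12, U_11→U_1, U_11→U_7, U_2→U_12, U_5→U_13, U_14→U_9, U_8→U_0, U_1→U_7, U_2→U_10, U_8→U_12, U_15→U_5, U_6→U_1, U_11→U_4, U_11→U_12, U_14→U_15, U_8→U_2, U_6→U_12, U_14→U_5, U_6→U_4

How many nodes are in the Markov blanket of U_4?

6

The Markov blanket of a node is its parents, its children, and the other parents of its children.
U_4's children: U_7.
Parents of U_4: U_6, U_11.
Co-parents of U_4 (other parents of its children):
  U_7 also has parents U_1, U_3, U_11, U_12.
MB(U_4) = {U_1, U_3, U_6, U_7, U_11, U_12}, which has 6 nodes.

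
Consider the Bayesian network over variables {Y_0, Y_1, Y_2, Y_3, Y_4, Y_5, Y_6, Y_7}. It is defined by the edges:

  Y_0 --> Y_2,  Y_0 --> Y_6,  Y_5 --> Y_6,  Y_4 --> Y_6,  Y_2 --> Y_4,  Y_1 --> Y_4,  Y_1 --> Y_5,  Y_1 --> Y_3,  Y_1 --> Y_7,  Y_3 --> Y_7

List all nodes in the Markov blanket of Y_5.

{Y_0, Y_1, Y_4, Y_6}

Ch(Y_5) = {Y_6}.
Y_5's parents: Y_1.
For each child, the remaining parents (spouses of Y_5):
  Y_6: Y_0, Y_4
MB(Y_5) = {Y_0, Y_1, Y_4, Y_6}.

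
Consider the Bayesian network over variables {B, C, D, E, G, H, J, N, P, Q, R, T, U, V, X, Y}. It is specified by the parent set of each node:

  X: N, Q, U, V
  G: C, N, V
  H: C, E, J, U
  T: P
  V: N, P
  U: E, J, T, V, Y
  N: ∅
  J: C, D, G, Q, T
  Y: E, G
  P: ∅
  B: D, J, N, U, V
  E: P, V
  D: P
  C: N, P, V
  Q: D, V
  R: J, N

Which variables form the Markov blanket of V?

{B, C, D, E, G, J, N, P, Q, T, U, X, Y}

Pa(V) = {N, P}.
V has children B, C, E, G, Q, U, X.
Co-parents of V (other parents of its children):
  C: N, P
  Q: D
  G: C, N
  E: P
  U: E, J, T, Y
  B: D, J, N, U
  X: N, Q, U
So the Markov blanket of V is {B, C, D, E, G, J, N, P, Q, T, U, X, Y}.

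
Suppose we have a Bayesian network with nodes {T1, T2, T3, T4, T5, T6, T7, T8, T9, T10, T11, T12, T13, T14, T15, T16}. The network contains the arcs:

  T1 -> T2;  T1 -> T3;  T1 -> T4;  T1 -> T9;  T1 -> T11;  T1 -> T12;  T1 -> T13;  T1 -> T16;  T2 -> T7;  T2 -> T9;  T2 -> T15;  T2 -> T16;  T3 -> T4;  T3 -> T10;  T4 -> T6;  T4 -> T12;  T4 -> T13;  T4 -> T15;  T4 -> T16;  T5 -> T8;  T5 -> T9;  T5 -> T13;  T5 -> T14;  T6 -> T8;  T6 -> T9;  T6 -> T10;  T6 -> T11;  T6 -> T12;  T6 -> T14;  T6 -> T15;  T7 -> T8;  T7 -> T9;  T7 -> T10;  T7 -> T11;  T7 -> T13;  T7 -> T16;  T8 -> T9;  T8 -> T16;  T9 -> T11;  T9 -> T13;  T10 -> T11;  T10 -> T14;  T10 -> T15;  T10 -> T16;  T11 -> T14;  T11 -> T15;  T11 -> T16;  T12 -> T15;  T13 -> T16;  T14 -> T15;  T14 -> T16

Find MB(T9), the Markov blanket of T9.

{T1, T2, T4, T5, T6, T7, T8, T10, T11, T13}

T9's children: T11, T13.
Pa(T9) = {T1, T2, T5, T6, T7, T8}.
Other parents of T9's children:
  T11: T1, T6, T7, T10
  T13: T1, T4, T5, T7
Taking the union gives {T1, T2, T4, T5, T6, T7, T8, T10, T11, T13}.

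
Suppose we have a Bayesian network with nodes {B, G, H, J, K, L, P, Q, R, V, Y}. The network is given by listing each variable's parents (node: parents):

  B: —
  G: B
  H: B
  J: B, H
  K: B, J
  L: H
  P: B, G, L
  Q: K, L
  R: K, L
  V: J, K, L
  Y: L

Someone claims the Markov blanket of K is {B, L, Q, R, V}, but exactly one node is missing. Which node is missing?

J

K's parents: B, J.
K has children Q, R, V.
Parents of each child, excluding K:
  parents(Q) \ {K} = {L}.
  R's other parent is L.
  V also has parents J, L.
MB(K) = {B, J, L, Q, R, V}.
Comparing with the claimed set, J is missing.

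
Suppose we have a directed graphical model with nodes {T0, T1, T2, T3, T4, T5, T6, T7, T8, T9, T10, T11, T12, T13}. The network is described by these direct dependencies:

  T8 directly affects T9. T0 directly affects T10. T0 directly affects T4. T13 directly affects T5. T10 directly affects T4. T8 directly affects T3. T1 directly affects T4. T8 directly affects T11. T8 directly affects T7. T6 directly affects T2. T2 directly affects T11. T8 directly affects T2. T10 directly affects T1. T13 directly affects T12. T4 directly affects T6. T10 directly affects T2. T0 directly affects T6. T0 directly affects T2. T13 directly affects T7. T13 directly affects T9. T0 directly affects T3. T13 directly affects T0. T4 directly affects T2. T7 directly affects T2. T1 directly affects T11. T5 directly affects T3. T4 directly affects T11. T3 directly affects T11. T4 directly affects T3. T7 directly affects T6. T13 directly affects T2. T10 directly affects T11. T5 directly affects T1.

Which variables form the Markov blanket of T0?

{T1, T2, T3, T4, T5, T6, T7, T8, T10, T13}

The Markov blanket of a node is its parents, its children, and the other parents of its children.
Pa(T0) = {T13}.
T0 has children T2, T3, T4, T6, T10.
Parents of each child, excluding T0:
  T10: —
  T4: T1, T10
  T6: T4, T7
  T3: T4, T5, T8
  T2: T4, T6, T7, T8, T10, T13
MB(T0) = {T1, T2, T3, T4, T5, T6, T7, T8, T10, T13}.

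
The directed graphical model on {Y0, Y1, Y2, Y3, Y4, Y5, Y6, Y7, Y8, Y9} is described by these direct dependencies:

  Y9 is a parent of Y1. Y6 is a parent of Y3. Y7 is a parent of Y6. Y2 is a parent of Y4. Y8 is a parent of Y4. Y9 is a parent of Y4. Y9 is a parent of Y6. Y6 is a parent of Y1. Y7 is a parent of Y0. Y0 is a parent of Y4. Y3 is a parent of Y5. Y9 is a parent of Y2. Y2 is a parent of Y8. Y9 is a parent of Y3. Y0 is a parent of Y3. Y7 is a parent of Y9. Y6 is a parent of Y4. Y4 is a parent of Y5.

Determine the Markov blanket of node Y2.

{Y0, Y4, Y6, Y8, Y9}

Pa(Y2) = {Y9}.
Children of Y2: Y4, Y8.
Other parents of Y2's children:
  Y8: no additional parents.
  Y4's other parents are Y0, Y6, Y8, Y9.
Union: {Y9} ∪ {Y4, Y8} ∪ {Y0, Y6, Y8, Y9} = {Y0, Y4, Y6, Y8, Y9}.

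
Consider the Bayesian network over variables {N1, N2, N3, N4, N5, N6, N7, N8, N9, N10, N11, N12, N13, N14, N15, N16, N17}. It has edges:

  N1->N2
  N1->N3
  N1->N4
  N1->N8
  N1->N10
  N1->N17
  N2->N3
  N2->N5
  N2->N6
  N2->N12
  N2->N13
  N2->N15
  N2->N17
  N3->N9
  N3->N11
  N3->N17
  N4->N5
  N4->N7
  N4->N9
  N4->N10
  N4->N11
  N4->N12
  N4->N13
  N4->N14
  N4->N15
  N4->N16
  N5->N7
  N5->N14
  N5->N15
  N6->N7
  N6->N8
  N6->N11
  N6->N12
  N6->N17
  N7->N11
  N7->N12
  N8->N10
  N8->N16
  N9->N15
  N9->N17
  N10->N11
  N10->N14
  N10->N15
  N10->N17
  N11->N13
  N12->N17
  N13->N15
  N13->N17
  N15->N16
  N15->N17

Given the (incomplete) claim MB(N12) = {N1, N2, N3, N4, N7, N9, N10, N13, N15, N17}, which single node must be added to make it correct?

N6

N12's parents: N2, N4, N6, N7.
N12's children: N17.
Co-parents of N12 (other parents of its children):
  N17 also has parents N1, N2, N3, N6, N9, N10, N13, N15.
MB(N12) = {N1, N2, N3, N4, N6, N7, N9, N10, N13, N15, N17}.
Comparing with the claimed set, N6 is missing.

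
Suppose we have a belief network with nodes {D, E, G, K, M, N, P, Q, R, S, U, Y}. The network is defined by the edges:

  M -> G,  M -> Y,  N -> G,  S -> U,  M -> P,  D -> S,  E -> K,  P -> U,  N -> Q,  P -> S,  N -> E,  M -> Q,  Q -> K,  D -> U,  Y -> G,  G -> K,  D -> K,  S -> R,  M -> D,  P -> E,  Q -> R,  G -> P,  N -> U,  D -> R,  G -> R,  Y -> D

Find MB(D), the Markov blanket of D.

A node's Markov blanket = Pa ∪ Ch ∪ (parents of Ch other than the node itself).
Ch(D) = {K, R, S, U}.
D's parents: M, Y.
Other parents of D's children:
  S's other parent is P.
  K also has parents E, G, Q.
  parents(R) \ {D} = {G, Q, S}.
  U's other parents are N, P, S.
So the Markov blanket of D is {E, G, K, M, N, P, Q, R, S, U, Y}.

{E, G, K, M, N, P, Q, R, S, U, Y}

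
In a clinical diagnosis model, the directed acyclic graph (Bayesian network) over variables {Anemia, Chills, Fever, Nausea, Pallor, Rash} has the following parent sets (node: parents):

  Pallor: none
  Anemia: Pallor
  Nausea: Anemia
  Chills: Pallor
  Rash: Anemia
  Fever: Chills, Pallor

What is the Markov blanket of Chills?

By definition, MB(Chills) is built from Chills's parents, Chills's children, and the co-parents of Chills.
Chills's parents: Pallor.
Chills's children: Fever.
For each child, the remaining parents (spouses of Chills):
  Fever's other parent is Pallor.
Union: {Pallor} ∪ {Fever} ∪ {Pallor} = {Fever, Pallor}.

{Fever, Pallor}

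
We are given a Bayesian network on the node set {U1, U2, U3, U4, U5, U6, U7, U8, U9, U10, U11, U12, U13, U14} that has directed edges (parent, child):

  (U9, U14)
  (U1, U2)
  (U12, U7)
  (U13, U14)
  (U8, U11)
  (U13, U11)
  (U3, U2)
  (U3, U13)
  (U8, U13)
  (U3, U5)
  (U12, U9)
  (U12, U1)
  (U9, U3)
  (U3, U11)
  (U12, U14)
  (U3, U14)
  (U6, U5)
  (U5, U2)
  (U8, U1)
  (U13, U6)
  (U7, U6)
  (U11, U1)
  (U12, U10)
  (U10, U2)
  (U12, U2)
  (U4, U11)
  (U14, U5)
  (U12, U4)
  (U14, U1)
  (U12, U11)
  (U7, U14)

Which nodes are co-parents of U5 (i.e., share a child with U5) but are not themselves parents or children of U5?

Children of U5: U2.
  U2 also has parents U1, U3, U10, U12.
Excluding nodes already adjacent to U5 (U2, U3, U6, U14), the co-parent-only contribution is {U1, U10, U12}.

{U1, U10, U12}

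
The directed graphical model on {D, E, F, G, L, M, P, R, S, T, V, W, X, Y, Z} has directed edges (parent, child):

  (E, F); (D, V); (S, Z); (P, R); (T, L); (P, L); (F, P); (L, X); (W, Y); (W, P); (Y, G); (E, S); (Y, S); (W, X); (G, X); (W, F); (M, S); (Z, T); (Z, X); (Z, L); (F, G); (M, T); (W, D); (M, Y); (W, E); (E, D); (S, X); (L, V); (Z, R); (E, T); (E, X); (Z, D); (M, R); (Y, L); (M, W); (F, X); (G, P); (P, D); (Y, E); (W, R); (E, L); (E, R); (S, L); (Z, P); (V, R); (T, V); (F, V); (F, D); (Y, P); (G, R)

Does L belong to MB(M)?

M has children R, S, T, W, Y.
M has no parents.
For each child, the remaining parents (spouses of M):
  W: —
  Y: W
  S: E, Y
  T: E, Z
  R: E, G, P, V, W, Z
MB(M) = {E, G, P, R, S, T, V, W, Y, Z}; L is not in this set.

No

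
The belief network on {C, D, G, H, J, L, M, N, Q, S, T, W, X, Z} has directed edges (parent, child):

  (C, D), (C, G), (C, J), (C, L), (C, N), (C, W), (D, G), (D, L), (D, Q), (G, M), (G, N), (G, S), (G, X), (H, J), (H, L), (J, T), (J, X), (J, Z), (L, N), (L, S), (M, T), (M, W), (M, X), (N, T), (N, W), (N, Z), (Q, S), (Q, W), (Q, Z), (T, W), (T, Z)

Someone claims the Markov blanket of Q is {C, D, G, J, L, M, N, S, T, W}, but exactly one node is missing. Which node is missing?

Recall MB(v) = parents ∪ children ∪ spouses, where spouses are the other parents of v's children.
Q's children: S, W, Z.
Q's parents: D.
Other parents of Q's children:
  S's other parents are G, L.
  parents(W) \ {Q} = {C, M, N, T}.
  Z's other parents are J, N, T.
MB(Q) = {C, D, G, J, L, M, N, S, T, W, Z}.
Comparing with the claimed set, Z is missing.

Z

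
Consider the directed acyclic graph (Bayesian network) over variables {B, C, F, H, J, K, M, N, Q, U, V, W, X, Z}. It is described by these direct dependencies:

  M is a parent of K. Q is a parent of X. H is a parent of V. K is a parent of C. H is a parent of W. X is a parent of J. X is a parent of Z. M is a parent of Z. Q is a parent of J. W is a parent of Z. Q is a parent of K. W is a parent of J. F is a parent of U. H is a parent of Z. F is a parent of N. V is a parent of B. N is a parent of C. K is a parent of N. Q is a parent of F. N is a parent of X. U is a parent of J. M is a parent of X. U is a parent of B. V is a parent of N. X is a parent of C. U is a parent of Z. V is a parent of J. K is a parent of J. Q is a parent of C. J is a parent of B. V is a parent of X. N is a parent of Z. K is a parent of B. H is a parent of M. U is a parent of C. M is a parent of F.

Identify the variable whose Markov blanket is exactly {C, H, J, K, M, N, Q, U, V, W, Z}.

X

The target node must have every member of {C, H, J, K, M, N, Q, U, V, W, Z} as a parent, child, or co-parent, and no others.
Parents of X: M, N, Q, V; children: C, J, Z; co-parents: H, K, M, N, Q, U, V, W.
These exactly cover the given set, so the node is X.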